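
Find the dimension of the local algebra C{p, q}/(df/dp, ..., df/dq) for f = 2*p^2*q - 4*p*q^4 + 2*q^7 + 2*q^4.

5

The Hessian of f at 0 is [[0, 0], [0, 0]] with rank 0, so corank 2. A Groebner basis of the Jacobian ideal J(f) in C{p,q} is {p^3, p^2/4 + q^3, p*q}; counting standard monomials gives mu = 5. Corank 2; j^3 = 2*p^2*q has shape L^2 M (L != M), so D-series; mu = 5 gives D_5.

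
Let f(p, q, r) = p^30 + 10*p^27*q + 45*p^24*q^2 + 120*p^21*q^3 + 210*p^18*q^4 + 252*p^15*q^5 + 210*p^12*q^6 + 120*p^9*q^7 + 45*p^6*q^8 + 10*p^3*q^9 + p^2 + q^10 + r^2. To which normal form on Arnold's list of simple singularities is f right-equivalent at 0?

A_9

The Hessian of f at 0 has rank 2. Corank 1: A-series; mu = 9 gives A_9.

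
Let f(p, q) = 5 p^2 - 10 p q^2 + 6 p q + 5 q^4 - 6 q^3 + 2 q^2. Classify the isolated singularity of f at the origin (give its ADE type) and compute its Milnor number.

The Hessian of f at 0 is [[10, 6], [6, 4]] with rank 2, so corank 0. A Groebner basis of the Jacobian ideal J(f) in C{p,q} is {p, q}; counting standard monomials gives mu = 1. Corank 0: nondegenerate Morse point, so A_1.

Type A_{1}, Milnor number mu = 1.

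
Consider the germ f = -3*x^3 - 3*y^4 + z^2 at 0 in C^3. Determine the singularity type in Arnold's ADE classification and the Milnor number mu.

Type E6, Milnor number mu = 6.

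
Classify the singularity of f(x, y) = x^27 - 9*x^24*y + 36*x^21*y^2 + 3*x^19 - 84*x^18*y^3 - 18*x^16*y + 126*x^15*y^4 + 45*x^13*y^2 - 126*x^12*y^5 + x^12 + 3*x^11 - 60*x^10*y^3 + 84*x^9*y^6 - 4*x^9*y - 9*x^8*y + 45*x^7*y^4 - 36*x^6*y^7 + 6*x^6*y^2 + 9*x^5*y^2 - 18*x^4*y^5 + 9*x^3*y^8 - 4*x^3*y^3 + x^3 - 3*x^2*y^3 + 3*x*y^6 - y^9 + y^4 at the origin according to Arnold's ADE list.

E6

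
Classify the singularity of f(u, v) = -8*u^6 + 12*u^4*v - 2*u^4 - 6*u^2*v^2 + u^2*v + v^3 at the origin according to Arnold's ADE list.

D4

The Hessian of f at 0 has rank 0. Corank 2; j^3 = v*(u^2 + v^2) splits into three distinct lines over C (the quadratic factor has nonzero discriminant), so D_4.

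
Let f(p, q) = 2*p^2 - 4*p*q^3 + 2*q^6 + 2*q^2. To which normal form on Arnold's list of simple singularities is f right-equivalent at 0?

A_{1}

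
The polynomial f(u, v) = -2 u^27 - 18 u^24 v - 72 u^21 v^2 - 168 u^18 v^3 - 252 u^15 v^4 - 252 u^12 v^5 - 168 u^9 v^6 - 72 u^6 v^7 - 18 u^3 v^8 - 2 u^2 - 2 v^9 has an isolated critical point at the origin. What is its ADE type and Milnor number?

The Hessian of f at 0 is [[-4, 0], [0, 0]] with rank 1, so corank 1. A Groebner basis of the Jacobian ideal J(f) in C{u,v} is {v^8, u}; counting standard monomials gives mu = 8. Corank 1: A-series; mu = 8 gives A_8.

Type A_8, Milnor number mu = 8.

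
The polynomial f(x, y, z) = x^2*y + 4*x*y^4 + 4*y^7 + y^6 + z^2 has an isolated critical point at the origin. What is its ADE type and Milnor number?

Type D_7, Milnor number mu = 7.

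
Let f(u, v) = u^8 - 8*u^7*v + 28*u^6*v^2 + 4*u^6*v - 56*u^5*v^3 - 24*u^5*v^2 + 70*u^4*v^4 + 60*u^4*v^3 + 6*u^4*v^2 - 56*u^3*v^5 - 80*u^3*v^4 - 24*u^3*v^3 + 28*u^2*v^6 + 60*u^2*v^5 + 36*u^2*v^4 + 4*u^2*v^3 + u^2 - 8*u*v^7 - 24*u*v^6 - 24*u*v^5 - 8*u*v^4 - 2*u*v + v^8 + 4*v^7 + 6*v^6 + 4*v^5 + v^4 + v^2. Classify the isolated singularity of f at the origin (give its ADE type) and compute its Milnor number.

Type A_{3}, Milnor number mu = 3.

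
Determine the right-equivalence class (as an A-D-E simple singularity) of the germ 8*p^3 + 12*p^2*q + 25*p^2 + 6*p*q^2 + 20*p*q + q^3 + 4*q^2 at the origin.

A2

The Hessian of f at 0 has rank 1. Corank 1: A-series; mu = 2 gives A_2.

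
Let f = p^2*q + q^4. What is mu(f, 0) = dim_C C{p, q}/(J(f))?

5

The Hessian of f at 0 has rank 0. Corank 2; j^3 = p^2*q has shape L^2 M (L != M), so D-series; mu = 5 gives D_5.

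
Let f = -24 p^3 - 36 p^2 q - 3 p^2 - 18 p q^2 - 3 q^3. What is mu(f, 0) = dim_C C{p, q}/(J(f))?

The Hessian of f at 0 has rank 1. Corank 1: A-series; mu = 2 gives A_2.

2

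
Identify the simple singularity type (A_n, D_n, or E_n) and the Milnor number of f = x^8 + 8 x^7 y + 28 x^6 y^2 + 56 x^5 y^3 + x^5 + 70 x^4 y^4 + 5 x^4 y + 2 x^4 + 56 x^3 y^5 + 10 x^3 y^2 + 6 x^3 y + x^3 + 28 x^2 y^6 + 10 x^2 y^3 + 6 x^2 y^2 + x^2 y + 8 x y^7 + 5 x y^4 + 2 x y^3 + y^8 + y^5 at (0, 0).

The Hessian of f at 0 is [[0, 0], [0, 0]] with rank 0, so corank 2. A Groebner basis of the Jacobian ideal J(f) in C{x,y} is {x^2*y^2 - 13*x^2*y/4 - x^2 - 7*x*y^2/2 - 5*x*y/4 - 5*y^3/4, 59*x^2*y/8 + 2*x^2 + x*y^3 + 27*x*y^2/4 + 19*x*y/8 + 19*y^3/8, -23*x^2*y/2 - 3*x^2 - 9*x*y^2 - 7*x*y/2 + y^4 - 7*y^3/2, x^3 + 3*x^2*y + x^2 + 3*x*y^2 + x*y + y^3}; counting standard monomials gives mu = 9. Corank 2; j^3 = x^2*(x + y) has shape L^2 M (L != M), so D-series; mu = 9 gives D_9.

Type D9, Milnor number mu = 9.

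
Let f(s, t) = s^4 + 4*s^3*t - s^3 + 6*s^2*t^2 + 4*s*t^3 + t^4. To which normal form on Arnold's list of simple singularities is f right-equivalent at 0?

The Hessian of f at 0 has rank 0. Corank 2; j^3 = -s^3 is a perfect cube, so E-series; the 4-jet and mu = 6 give E_6.

E_{6}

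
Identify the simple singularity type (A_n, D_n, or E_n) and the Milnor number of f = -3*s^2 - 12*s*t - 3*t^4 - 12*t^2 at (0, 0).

Type A_{3}, Milnor number mu = 3.

The Hessian of f at 0 is [[-6, -12], [-12, -24]] with rank 1, so corank 1. A Groebner basis of the Jacobian ideal J(f) in C{s,t} is {t^3, s + 2*t}; counting standard monomials gives mu = 3. Corank 1: A-series; mu = 3 gives A_3.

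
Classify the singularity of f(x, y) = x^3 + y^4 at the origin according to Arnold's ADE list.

E6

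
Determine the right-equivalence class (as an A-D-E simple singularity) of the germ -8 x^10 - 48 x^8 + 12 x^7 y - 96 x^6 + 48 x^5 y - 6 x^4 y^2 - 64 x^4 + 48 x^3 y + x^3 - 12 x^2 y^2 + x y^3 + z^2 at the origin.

The Hessian of f at 0 has rank 1. Corank 2; j^3 = x^3 is a perfect cube, so E-series; the 4-jet and mu = 7 give E_7.

E_{7}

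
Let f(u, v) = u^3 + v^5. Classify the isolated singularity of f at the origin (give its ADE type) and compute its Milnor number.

The Hessian of f at 0 has rank 0. Corank 2; j^3 = u^3 is a perfect cube, so E-series; the 5-jet and mu = 8 give E_8.

Type E8, Milnor number mu = 8.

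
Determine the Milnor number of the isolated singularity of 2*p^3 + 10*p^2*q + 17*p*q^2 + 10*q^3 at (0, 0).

4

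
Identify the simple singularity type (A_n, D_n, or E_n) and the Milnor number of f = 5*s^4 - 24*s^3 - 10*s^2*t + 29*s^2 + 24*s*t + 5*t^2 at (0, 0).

Type A_{1}, Milnor number mu = 1.

The Hessian of f at 0 is [[58, 24], [24, 10]] with rank 2, so corank 0. A Groebner basis of the Jacobian ideal J(f) in C{s,t} is {s, t}; counting standard monomials gives mu = 1. Corank 0: nondegenerate Morse point, so A_1.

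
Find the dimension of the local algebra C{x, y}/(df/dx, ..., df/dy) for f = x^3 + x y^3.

7

The Hessian of f at 0 is [[0, 0], [0, 0]] with rank 0, so corank 2. A Groebner basis of the Jacobian ideal J(f) in C{x,y} is {x^3, x*y^2, 3*x^2 + y^3}; counting standard monomials gives mu = 7. Corank 2; j^3 = x^3 is a perfect cube, so E-series; the 4-jet and mu = 7 give E_7.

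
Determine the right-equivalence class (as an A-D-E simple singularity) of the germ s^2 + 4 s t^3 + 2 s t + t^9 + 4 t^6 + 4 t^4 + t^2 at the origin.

The Hessian of f at 0 has rank 1. Corank 1: A-series; mu = 8 gives A_8.

A_{8}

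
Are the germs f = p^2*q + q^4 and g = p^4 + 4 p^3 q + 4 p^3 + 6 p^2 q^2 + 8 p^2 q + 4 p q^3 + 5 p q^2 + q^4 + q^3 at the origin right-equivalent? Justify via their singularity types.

The Hessian of f at 0 has rank 0. Corank 2; j^3 = p^2*q has shape L^2 M (L != M), so D-series; mu = 5 gives D_5. The Hessian of g at 0 has rank 0. Corank 2; j^3 = (p + q)*(2*p + q)^2 has shape L^2 M (L != M), so D-series; mu = 5 gives D_5. Both have type D_5, hence right-equivalent.

Yes.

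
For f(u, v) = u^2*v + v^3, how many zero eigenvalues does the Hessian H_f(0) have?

The Hessian at 0 is [[0, 0], [0, 0]] of rank 0; hence corank 2.

2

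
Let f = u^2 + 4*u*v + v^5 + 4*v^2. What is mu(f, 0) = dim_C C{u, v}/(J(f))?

4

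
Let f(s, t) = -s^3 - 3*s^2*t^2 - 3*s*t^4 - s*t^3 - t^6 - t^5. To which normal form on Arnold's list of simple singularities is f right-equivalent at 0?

E_7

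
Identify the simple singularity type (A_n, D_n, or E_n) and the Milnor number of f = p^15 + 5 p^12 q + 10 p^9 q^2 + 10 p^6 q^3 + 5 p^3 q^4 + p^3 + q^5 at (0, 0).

Type E_8, Milnor number mu = 8.

The Hessian of f at 0 has rank 0. Corank 2; j^3 = p^3 is a perfect cube, so E-series; the 5-jet and mu = 8 give E_8.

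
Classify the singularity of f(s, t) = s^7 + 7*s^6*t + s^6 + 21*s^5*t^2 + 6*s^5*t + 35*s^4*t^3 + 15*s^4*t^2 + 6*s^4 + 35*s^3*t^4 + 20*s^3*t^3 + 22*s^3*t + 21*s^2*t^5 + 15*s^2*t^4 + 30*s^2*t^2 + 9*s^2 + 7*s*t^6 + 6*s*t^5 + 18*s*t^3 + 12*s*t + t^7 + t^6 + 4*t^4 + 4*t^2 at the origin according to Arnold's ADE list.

A_6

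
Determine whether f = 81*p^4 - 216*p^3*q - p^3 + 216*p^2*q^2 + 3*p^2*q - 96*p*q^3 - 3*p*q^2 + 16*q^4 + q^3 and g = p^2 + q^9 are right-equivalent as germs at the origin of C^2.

The Hessian of f at 0 has rank 0. Corank 2; j^3 = -(p - q)^3 is a perfect cube, so E-series; the 4-jet and mu = 6 give E_6. The Hessian of g at 0 has rank 1. Corank 1: A-series; mu = 8 gives A_8. f is E_6 but g is A_8, hence not right-equivalent.

No.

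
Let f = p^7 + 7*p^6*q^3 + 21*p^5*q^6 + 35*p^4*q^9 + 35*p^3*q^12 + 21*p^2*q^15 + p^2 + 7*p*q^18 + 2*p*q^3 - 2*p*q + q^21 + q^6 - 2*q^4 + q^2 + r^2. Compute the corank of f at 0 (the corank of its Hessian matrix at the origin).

1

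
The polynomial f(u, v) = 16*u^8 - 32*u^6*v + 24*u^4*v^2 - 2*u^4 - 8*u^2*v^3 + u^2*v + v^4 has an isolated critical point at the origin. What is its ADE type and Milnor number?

Type D_{5}, Milnor number mu = 5.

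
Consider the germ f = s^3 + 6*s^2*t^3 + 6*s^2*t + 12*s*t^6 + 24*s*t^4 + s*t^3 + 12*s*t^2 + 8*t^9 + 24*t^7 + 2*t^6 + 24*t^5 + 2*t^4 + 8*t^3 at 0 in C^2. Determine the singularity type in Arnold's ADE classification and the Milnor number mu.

The Hessian of f at 0 has rank 0. Corank 2; j^3 = (s + 2*t)^3 is a perfect cube, so E-series; the 4-jet and mu = 7 give E_7.

Type E_7, Milnor number mu = 7.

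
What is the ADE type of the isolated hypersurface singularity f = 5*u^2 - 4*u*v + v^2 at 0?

A_1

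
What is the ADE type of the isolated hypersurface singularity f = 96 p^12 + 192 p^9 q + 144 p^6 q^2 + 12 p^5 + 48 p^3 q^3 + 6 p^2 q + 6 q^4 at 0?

The Hessian of f at 0 is [[0, 0], [0, 0]] with rank 0, so corank 2. A Groebner basis of the Jacobian ideal J(f) in C{p,q} is {p^3, p^2/4 + q^3, p*q}; counting standard monomials gives mu = 5. Corank 2; j^3 = 6*p^2*q has shape L^2 M (L != M), so D-series; mu = 5 gives D_5.

D_5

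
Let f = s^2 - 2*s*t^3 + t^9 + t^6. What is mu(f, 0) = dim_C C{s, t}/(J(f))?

The Hessian of f at 0 has rank 1. Corank 1: A-series; mu = 8 gives A_8.

8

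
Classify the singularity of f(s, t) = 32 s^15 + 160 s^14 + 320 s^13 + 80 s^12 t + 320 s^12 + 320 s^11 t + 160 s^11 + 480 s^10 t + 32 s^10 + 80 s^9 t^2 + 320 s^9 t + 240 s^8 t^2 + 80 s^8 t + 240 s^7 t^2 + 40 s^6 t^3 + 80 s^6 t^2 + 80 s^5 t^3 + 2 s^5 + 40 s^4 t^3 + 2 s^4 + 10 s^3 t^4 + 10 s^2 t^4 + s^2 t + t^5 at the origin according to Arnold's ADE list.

D6

The Hessian of f at 0 has rank 0. Corank 2; j^3 = s^2*t has shape L^2 M (L != M), so D-series; mu = 6 gives D_6.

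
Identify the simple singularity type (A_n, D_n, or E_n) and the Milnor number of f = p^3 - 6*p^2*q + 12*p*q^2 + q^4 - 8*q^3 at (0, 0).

Type E6, Milnor number mu = 6.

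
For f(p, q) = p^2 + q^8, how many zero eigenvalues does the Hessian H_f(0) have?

The Hessian at 0 is [[2, 0], [0, 0]] of rank 1; hence corank 1.

1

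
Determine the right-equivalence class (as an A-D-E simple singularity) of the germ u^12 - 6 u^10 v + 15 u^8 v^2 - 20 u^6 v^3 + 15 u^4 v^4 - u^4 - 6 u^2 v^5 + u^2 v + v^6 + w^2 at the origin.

D7

The Hessian of f at 0 has rank 1. Corank 2; j^3 = u^2*v has shape L^2 M (L != M), so D-series; mu = 7 gives D_7.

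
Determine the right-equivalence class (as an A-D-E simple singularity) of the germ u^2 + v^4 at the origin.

A3

The Hessian of f at 0 is [[2, 0], [0, 0]] with rank 1, so corank 1. A Groebner basis of the Jacobian ideal J(f) in C{u,v} is {v^3, u}; counting standard monomials gives mu = 3. Corank 1: A-series; mu = 3 gives A_3.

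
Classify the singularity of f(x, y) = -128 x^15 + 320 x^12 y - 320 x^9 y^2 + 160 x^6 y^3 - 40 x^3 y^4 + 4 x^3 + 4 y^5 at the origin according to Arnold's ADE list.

E_{8}

The Hessian of f at 0 is [[0, 0], [0, 0]] with rank 0, so corank 2. A Groebner basis of the Jacobian ideal J(f) in C{x,y} is {y^4, x^2}; counting standard monomials gives mu = 8. Corank 2; j^3 = 4*x^3 is a perfect cube, so E-series; the 5-jet and mu = 8 give E_8.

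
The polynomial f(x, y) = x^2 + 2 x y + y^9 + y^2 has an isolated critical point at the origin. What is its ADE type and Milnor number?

Type A_{8}, Milnor number mu = 8.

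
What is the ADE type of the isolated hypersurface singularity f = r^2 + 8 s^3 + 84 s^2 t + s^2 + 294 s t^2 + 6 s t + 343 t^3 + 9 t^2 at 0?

A_{2}

The Hessian of f at 0 has rank 2. Corank 1: A-series; mu = 2 gives A_2.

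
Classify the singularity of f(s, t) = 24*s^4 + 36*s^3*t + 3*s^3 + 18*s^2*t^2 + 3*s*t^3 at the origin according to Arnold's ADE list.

E7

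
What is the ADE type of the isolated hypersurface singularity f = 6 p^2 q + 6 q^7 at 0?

D8

The Hessian of f at 0 has rank 0. Corank 2; j^3 = 6*p^2*q has shape L^2 M (L != M), so D-series; mu = 8 gives D_8.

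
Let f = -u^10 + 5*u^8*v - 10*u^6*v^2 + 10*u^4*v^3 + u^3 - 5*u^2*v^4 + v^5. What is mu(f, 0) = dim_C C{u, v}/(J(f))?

8

The Hessian of f at 0 has rank 0. Corank 2; j^3 = u^3 is a perfect cube, so E-series; the 5-jet and mu = 8 give E_8.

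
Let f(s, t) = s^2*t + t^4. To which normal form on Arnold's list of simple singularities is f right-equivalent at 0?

D_{5}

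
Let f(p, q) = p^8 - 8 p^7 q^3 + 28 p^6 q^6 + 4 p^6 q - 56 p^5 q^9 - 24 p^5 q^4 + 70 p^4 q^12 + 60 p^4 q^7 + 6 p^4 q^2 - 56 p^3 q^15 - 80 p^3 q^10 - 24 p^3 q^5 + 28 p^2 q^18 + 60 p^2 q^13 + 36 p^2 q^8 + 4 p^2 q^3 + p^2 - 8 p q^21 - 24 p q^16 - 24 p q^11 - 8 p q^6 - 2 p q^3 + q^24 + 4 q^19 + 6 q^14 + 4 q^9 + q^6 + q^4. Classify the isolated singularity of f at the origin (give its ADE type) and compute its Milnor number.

Type A3, Milnor number mu = 3.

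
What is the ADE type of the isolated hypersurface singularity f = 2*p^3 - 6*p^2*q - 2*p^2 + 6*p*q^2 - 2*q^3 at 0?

A_2

The Hessian of f at 0 has rank 1. Corank 1: A-series; mu = 2 gives A_2.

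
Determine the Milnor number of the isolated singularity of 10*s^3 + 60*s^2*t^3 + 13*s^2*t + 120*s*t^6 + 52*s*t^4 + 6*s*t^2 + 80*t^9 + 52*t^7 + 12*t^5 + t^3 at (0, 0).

The Hessian of f at 0 has rank 0. Corank 2; j^3 = (2*s + t)*(5*s^2 + 4*s*t + t^2) splits into three distinct lines over C (the quadratic factor has nonzero discriminant), so D_4.

4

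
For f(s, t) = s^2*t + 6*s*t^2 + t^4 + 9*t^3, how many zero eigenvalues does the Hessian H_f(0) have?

2

The Hessian at 0 is [[0, 0], [0, 0]] of rank 0; hence corank 2.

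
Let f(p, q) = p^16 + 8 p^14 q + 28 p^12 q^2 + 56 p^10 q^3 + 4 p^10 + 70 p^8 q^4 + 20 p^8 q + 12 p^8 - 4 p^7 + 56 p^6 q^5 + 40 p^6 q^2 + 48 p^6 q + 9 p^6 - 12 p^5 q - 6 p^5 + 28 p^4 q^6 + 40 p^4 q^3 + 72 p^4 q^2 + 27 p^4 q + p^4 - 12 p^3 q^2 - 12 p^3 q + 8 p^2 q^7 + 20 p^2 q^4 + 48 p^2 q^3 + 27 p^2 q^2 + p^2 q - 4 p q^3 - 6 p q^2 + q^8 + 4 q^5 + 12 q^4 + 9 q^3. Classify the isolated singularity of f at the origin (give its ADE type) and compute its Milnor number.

Type D_{9}, Milnor number mu = 9.

The Hessian of f at 0 is [[0, 0], [0, 0]] with rank 0, so corank 2. A Groebner basis of the Jacobian ideal J(f) in C{p,q} is {p^2*q^2 + 26079653523*p^2*q/6441459028 + 4392*p^2/1610364757 - 363399003*p*q^2/1610364757 - 8160846151*p*q/6441459028 + 1576346969*q^3/1610364757 + 24482380341*q^2/6441459028, -5304252213847*p^2*q/51531672224 - 937174*p^2/1610364757 + p*q^3 - 15175170799*p*q^2/6441459028 + 1660271605947*p*q/51531672224 - 5023045479*q^3/6441459028 - 4980544911729*q^2/51531672224, -1800585146991*p^2*q/12882918056 + 2082775*p^2/4831094271 - 13746508727*p*q^2/4831094271 + 563313136227*p*q/12882918056 + q^4 - 2726120681*q^3/1610364757 - 1689989395281*q^2/12882918056, p^3 - 2208733161*p^2*q/6441459028 - 503901129*p^2/1610364757 + 800214*p*q^2/1610364757 + 6781239505*p*q/6441459028 + 2210566*q^3/1610364757 - 2203277871*q^2/6441459028}; counting standard monomials gives mu = 9. Corank 2; j^3 = q*(p - 3*q)^2 has shape L^2 M (L != M), so D-series; mu = 9 gives D_9.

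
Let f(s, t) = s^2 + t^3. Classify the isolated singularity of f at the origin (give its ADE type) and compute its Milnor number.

Type A_2, Milnor number mu = 2.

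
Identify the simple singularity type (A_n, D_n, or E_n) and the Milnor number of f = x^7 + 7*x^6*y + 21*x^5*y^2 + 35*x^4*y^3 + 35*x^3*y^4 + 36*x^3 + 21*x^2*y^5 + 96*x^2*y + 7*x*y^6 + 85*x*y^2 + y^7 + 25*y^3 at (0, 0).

Type D8, Milnor number mu = 8.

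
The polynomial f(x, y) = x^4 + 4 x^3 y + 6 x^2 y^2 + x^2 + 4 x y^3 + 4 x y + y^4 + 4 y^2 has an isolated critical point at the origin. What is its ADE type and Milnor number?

The Hessian of f at 0 has rank 1. Corank 1: A-series; mu = 3 gives A_3.

Type A_{3}, Milnor number mu = 3.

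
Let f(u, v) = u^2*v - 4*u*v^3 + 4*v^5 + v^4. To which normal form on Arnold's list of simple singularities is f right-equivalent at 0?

The Hessian of f at 0 has rank 0. Corank 2; j^3 = u^2*v has shape L^2 M (L != M), so D-series; mu = 5 gives D_5.

D_{5}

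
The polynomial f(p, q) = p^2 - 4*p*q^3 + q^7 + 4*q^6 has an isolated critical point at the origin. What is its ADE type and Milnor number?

The Hessian of f at 0 has rank 1. Corank 1: A-series; mu = 6 gives A_6.

Type A6, Milnor number mu = 6.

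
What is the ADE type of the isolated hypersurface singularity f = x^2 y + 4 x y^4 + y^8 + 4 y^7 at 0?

D9

The Hessian of f at 0 has rank 0. Corank 2; j^3 = x^2*y has shape L^2 M (L != M), so D-series; mu = 9 gives D_9.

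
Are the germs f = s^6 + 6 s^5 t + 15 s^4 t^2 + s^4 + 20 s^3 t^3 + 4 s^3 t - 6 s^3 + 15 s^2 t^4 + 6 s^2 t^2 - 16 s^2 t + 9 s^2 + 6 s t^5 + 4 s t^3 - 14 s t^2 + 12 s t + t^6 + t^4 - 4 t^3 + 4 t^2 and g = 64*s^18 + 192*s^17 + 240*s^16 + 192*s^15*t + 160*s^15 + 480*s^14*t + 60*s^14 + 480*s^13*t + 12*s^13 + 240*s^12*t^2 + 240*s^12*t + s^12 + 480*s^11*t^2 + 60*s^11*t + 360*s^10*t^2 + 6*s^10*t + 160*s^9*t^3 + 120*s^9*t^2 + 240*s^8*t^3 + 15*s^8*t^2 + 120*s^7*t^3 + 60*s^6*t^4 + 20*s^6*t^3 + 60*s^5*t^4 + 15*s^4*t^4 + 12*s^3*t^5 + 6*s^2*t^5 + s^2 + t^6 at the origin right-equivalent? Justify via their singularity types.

The Hessian of f at 0 is [[18, 12], [12, 8]] with rank 1, so corank 1. A Groebner basis of the Jacobian ideal J(f) in C{s,t} is {s*t^2 + 108*s*t - 405*s + 87*t^2 - 270*t, -135*s*t + 486*s + t^3 - 108*t^2 + 324*t, s^2 + 2*s*t - 3*s + t^2 - 2*t}; counting standard monomials gives mu = 5. Corank 1: A-series; mu = 5 gives A_5. The Hessian of g at 0 is [[2, 0], [0, 0]] with rank 1, so corank 1. A Groebner basis of the Jacobian ideal J(g) in C{s,t} is {t^5, s}; counting standard monomials gives mu = 5. Corank 1: A-series; mu = 5 gives A_5. Both have type A_5, hence right-equivalent.

Yes.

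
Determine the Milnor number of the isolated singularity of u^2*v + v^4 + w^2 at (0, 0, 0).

5

The Hessian of f at 0 has rank 1. Corank 2; j^3 = u^2*v has shape L^2 M (L != M), so D-series; mu = 5 gives D_5.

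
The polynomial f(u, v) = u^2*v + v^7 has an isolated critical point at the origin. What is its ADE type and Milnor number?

Type D_8, Milnor number mu = 8.

The Hessian of f at 0 has rank 0. Corank 2; j^3 = u^2*v has shape L^2 M (L != M), so D-series; mu = 8 gives D_8.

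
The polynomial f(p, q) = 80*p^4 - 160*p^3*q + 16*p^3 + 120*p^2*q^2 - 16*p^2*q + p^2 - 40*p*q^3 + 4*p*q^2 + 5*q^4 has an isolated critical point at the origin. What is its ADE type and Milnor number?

Type A_3, Milnor number mu = 3.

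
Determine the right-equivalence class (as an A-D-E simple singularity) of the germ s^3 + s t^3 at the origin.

The Hessian of f at 0 has rank 0. Corank 2; j^3 = s^3 is a perfect cube, so E-series; the 4-jet and mu = 7 give E_7.

E7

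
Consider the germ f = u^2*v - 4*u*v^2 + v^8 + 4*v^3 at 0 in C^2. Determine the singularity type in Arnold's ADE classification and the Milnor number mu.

Type D_{9}, Milnor number mu = 9.

The Hessian of f at 0 has rank 0. Corank 2; j^3 = v*(u - 2*v)^2 has shape L^2 M (L != M), so D-series; mu = 9 gives D_9.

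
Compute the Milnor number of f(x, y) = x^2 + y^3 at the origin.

The Hessian of f at 0 has rank 1. Corank 1: A-series; mu = 2 gives A_2.

2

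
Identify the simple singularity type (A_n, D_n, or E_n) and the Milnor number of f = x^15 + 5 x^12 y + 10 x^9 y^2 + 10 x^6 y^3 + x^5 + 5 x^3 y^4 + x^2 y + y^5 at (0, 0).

Type D_6, Milnor number mu = 6.

The Hessian of f at 0 is [[0, 0], [0, 0]] with rank 0, so corank 2. A Groebner basis of the Jacobian ideal J(f) in C{x,y} is {x^2/5 + y^4, x^3, x*y}; counting standard monomials gives mu = 6. Corank 2; j^3 = x^2*y has shape L^2 M (L != M), so D-series; mu = 6 gives D_6.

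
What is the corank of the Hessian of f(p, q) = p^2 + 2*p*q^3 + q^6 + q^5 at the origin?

1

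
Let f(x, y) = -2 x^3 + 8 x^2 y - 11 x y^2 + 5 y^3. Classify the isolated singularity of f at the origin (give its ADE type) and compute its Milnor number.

Type D_4, Milnor number mu = 4.

The Hessian of f at 0 has rank 0. Corank 2; j^3 = -(x - y)*(2*x^2 - 6*x*y + 5*y^2) splits into three distinct lines over C (the quadratic factor has nonzero discriminant), so D_4.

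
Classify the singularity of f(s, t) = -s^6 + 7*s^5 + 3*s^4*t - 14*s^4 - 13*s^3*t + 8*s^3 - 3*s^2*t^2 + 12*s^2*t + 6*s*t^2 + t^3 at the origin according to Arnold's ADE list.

E_7

The Hessian of f at 0 has rank 0. Corank 2; j^3 = (2*s + t)^3 is a perfect cube, so E-series; the 4-jet and mu = 7 give E_7.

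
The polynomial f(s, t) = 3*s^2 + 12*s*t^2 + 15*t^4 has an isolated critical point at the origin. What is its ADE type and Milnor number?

Type A_3, Milnor number mu = 3.

The Hessian of f at 0 is [[6, 0], [0, 0]] with rank 1, so corank 1. A Groebner basis of the Jacobian ideal J(f) in C{s,t} is {s^2, s*t, s/2 + t^2}; counting standard monomials gives mu = 3. Corank 1: A-series; mu = 3 gives A_3.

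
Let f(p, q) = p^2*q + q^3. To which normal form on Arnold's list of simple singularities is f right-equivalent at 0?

The Hessian of f at 0 has rank 0. Corank 2; j^3 = q*(p^2 + q^2) splits into three distinct lines over C (the quadratic factor has nonzero discriminant), so D_4.

D4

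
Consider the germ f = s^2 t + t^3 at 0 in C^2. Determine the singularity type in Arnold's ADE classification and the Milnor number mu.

The Hessian of f at 0 is [[0, 0], [0, 0]] with rank 0, so corank 2. A Groebner basis of the Jacobian ideal J(f) in C{s,t} is {t^3, s^2 + 3*t^2, s*t}; counting standard monomials gives mu = 4. Corank 2; j^3 = t*(s^2 + t^2) splits into three distinct lines over C (the quadratic factor has nonzero discriminant), so D_4.

Type D_{4}, Milnor number mu = 4.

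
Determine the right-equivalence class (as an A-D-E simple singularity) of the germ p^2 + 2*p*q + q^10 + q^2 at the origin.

The Hessian of f at 0 has rank 1. Corank 1: A-series; mu = 9 gives A_9.

A9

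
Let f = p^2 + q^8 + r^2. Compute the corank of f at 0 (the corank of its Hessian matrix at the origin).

1

Hessian at 0 has rank 2.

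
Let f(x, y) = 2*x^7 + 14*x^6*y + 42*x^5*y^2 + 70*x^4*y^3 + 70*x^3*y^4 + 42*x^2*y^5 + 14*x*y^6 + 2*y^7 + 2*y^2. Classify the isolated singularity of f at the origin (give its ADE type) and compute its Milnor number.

The Hessian of f at 0 has rank 1. Corank 1: A-series; mu = 6 gives A_6.

Type A_6, Milnor number mu = 6.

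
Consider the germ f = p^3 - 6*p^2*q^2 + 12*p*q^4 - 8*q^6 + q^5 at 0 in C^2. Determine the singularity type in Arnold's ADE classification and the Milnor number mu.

Type E_{8}, Milnor number mu = 8.

The Hessian of f at 0 is [[0, 0], [0, 0]] with rank 0, so corank 2. A Groebner basis of the Jacobian ideal J(f) in C{p,q} is {q^4, p^3, -p^2/4 + p*q^2}; counting standard monomials gives mu = 8. Corank 2; j^3 = p^3 is a perfect cube, so E-series; the 5-jet and mu = 8 give E_8.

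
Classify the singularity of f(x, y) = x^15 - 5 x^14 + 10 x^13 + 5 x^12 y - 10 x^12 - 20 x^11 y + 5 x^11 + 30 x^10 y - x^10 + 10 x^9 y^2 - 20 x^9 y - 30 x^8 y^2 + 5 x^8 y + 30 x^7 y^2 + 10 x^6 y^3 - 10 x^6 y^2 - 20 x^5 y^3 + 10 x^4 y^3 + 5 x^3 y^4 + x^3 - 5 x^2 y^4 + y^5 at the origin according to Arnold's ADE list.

The Hessian of f at 0 has rank 0. Corank 2; j^3 = x^3 is a perfect cube, so E-series; the 5-jet and mu = 8 give E_8.

E_8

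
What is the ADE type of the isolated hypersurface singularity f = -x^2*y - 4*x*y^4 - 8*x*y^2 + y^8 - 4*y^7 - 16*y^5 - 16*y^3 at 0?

D_{9}

The Hessian of f at 0 is [[0, 0], [0, 0]] with rank 0, so corank 2. A Groebner basis of the Jacobian ideal J(f) in C{x,y} is {x^2*y^2 + 8*x^2*y - 4*x^2 + 64*x*y^2 - 24*x*y + 128*y^3 - 32*y^2, -x^2*y + x^2/2 + x*y^3 - 8*x*y^2 + 2*x*y - 16*y^3, x*y/2 + y^4 + 2*y^2, x^3 + 12*x^2*y + 48*x*y^2 + 64*y^3}; counting standard monomials gives mu = 9. Corank 2; j^3 = -y*(x + 4*y)^2 has shape L^2 M (L != M), so D-series; mu = 9 gives D_9.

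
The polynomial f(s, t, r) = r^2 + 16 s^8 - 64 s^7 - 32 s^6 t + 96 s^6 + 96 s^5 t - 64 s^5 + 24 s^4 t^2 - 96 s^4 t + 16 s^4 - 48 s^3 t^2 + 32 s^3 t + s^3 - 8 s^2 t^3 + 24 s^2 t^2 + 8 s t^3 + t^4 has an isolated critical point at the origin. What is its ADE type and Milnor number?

Type E_6, Milnor number mu = 6.

The Hessian of f at 0 has rank 1. Corank 2; j^3 = s^3 is a perfect cube, so E-series; the 4-jet and mu = 6 give E_6.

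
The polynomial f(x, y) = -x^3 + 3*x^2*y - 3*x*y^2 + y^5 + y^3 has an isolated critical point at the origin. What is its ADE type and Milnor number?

The Hessian of f at 0 has rank 0. Corank 2; j^3 = -(x - y)^3 is a perfect cube, so E-series; the 5-jet and mu = 8 give E_8.

Type E_{8}, Milnor number mu = 8.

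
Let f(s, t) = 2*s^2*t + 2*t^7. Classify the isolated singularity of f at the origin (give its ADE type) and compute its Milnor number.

The Hessian of f at 0 has rank 0. Corank 2; j^3 = 2*s^2*t has shape L^2 M (L != M), so D-series; mu = 8 gives D_8.

Type D_{8}, Milnor number mu = 8.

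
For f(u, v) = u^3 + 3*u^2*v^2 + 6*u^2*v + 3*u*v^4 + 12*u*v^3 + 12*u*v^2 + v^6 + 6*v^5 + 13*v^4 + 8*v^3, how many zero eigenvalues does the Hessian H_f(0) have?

2

The Hessian at 0 is [[0, 0], [0, 0]] of rank 0; hence corank 2.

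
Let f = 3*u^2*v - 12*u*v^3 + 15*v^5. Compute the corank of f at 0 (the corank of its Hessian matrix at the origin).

The Hessian at 0 is [[0, 0], [0, 0]] of rank 0; hence corank 2.

2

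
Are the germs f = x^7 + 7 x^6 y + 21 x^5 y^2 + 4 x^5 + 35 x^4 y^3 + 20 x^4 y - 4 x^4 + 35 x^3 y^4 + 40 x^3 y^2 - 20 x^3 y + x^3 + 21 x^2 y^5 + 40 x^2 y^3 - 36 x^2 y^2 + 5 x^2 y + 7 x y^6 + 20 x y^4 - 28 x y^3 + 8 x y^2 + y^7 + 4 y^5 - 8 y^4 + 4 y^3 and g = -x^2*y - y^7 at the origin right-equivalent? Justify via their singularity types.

The Hessian of f at 0 is [[0, 0], [0, 0]] with rank 0, so corank 2. A Groebner basis of the Jacobian ideal J(f) in C{x,y} is {-17*x^2/4 + x*y^3 - 43*x*y^2/2 - 99*x*y/4 - 55*y^3/2 - 65*y^2/2, 31*x^2/10 + 161*x*y^2/10 + 181*x*y/10 + y^4 + 104*y^3/5 + 119*y^2/5, x^3 - 13*x^2/5 - 78*x*y^2/5 - 63*x*y/5 - 94*y^3/5 - 74*y^2/5, x^2*y + 7*x^2/10 + 31*x*y^2/5 + 37*x*y/10 + 33*y^3/5 + 23*y^2/5}; counting standard monomials gives mu = 8. Corank 2; j^3 = (x + y)*(x + 2*y)^2 has shape L^2 M (L != M), so D-series; mu = 8 gives D_8. The Hessian of g at 0 is [[0, 0], [0, 0]] with rank 0, so corank 2. A Groebner basis of the Jacobian ideal J(g) in C{x,y} is {x^2/7 + y^6, x^3, x*y}; counting standard monomials gives mu = 8. Corank 2; j^3 = -x^2*y has shape L^2 M (L != M), so D-series; mu = 8 gives D_8. Both have type D_8, hence right-equivalent.

Yes.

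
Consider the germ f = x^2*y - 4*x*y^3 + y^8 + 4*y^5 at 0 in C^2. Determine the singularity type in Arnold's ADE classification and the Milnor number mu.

Type D_{9}, Milnor number mu = 9.

The Hessian of f at 0 has rank 0. Corank 2; j^3 = x^2*y has shape L^2 M (L != M), so D-series; mu = 9 gives D_9.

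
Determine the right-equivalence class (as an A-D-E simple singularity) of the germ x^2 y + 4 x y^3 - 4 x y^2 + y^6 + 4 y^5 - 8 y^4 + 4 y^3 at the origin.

D_{7}

The Hessian of f at 0 has rank 0. Corank 2; j^3 = y*(x - 2*y)^2 has shape L^2 M (L != M), so D-series; mu = 7 gives D_7.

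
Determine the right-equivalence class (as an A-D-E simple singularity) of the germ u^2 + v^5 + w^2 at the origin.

A_{4}

The Hessian of f at 0 has rank 2. Corank 1: A-series; mu = 4 gives A_4.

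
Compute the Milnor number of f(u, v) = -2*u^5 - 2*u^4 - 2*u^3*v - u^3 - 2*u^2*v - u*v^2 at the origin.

The Hessian of f at 0 has rank 0. Corank 2; j^3 = -u*(u + v)^2 has shape L^2 M (L != M), so D-series; mu = 6 gives D_6.

6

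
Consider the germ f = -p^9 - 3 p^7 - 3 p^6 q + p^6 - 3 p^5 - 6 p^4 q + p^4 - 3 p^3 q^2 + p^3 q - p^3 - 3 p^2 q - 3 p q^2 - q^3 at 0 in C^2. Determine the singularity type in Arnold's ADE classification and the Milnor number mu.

The Hessian of f at 0 is [[0, 0], [0, 0]] with rank 0, so corank 2. A Groebner basis of the Jacobian ideal J(f) in C{p,q} is {3*p^2 + 6*p*q + q^4 + q^3 + 3*q^2, p^3 - 3*p^2 - 6*p*q - 3*q^2, p^2*q + 3*p^2 + 6*p*q + 3*q^2, -2*p^2 + p*q^2 - 4*p*q + q^3/3 - 2*q^2}; counting standard monomials gives mu = 7. Corank 2; j^3 = -(p + q)^3 is a perfect cube, so E-series; the 4-jet and mu = 7 give E_7.

Type E7, Milnor number mu = 7.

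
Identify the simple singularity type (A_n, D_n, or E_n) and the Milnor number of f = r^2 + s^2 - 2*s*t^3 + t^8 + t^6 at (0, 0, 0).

Type A7, Milnor number mu = 7.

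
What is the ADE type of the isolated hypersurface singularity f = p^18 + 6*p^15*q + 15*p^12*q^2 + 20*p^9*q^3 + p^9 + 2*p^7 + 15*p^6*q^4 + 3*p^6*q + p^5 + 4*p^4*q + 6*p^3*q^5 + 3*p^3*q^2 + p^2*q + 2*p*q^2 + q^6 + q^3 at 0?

D7

The Hessian of f at 0 has rank 0. Corank 2; j^3 = q*(p + q)^2 has shape L^2 M (L != M), so D-series; mu = 7 gives D_7.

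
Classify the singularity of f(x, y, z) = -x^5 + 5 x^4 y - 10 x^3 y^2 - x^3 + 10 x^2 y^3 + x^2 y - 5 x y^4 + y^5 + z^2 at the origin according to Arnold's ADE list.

The Hessian of f at 0 has rank 1. Corank 2; j^3 = -x^2*(x - y) has shape L^2 M (L != M), so D-series; mu = 6 gives D_6.

D_6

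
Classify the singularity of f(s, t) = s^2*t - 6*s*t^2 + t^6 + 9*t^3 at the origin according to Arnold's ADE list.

D_{7}

The Hessian of f at 0 has rank 0. Corank 2; j^3 = t*(s - 3*t)^2 has shape L^2 M (L != M), so D-series; mu = 7 gives D_7.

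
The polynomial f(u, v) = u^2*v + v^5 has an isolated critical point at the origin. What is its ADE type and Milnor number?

Type D6, Milnor number mu = 6.

The Hessian of f at 0 has rank 0. Corank 2; j^3 = u^2*v has shape L^2 M (L != M), so D-series; mu = 6 gives D_6.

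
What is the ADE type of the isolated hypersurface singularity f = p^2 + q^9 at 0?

A_8

The Hessian of f at 0 has rank 1. Corank 1: A-series; mu = 8 gives A_8.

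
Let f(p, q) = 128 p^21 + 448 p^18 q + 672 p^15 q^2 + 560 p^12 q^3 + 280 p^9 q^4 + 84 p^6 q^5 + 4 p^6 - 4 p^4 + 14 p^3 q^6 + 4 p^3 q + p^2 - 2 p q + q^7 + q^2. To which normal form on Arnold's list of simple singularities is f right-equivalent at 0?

A6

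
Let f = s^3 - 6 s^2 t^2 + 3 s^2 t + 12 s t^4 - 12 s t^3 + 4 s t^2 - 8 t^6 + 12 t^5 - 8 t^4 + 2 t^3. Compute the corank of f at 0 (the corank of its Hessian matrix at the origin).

2

Hessian at 0 has rank 0.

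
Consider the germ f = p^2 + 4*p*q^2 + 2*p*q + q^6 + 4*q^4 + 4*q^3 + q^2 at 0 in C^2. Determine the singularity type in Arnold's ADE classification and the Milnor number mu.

The Hessian of f at 0 is [[2, 2], [2, 2]] with rank 1, so corank 1. A Groebner basis of the Jacobian ideal J(f) in C{p,q} is {p^3 + 3*p^2/2 + 5*p*q/2 - p/2 - q/2, p^2*q - p^2 - 3*p*q/2 + p/4 + q/4, p/2 + q^2 + q/2}; counting standard monomials gives mu = 5. Corank 1: A-series; mu = 5 gives A_5.

Type A_{5}, Milnor number mu = 5.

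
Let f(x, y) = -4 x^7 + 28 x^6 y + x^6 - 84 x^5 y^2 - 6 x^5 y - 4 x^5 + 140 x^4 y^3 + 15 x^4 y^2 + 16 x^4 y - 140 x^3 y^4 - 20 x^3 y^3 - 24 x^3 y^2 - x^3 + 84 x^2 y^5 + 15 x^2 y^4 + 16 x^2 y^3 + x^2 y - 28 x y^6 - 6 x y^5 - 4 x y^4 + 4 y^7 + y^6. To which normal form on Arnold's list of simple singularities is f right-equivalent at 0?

D7

The Hessian of f at 0 has rank 0. Corank 2; j^3 = -x^2*(x - y) has shape L^2 M (L != M), so D-series; mu = 7 gives D_7.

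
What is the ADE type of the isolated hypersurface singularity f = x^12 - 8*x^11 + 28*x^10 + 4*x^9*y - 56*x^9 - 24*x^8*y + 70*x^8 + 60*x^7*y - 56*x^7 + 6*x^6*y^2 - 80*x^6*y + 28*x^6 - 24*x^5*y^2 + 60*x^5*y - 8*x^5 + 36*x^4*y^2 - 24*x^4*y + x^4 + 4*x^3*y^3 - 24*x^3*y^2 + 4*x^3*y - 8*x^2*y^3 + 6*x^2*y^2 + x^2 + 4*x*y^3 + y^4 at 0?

The Hessian of f at 0 is [[2, 0], [0, 0]] with rank 1, so corank 1. A Groebner basis of the Jacobian ideal J(f) in C{x,y} is {y^3, x}; counting standard monomials gives mu = 3. Corank 1: A-series; mu = 3 gives A_3.

A3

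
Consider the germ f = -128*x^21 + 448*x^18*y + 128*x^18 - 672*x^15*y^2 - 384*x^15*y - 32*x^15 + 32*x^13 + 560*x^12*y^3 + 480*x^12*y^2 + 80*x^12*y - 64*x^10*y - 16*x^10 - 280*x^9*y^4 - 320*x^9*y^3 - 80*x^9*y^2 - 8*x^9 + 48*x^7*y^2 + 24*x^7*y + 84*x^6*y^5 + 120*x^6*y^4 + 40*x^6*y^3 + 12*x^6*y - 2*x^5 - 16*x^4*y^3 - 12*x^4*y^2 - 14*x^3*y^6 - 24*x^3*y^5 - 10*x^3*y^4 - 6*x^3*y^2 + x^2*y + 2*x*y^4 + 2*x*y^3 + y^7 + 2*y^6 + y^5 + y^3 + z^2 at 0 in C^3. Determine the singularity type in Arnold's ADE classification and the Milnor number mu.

Type D4, Milnor number mu = 4.

The Hessian of f at 0 has rank 1. Corank 2; j^3 = y*(x^2 + y^2) splits into three distinct lines over C (the quadratic factor has nonzero discriminant), so D_4.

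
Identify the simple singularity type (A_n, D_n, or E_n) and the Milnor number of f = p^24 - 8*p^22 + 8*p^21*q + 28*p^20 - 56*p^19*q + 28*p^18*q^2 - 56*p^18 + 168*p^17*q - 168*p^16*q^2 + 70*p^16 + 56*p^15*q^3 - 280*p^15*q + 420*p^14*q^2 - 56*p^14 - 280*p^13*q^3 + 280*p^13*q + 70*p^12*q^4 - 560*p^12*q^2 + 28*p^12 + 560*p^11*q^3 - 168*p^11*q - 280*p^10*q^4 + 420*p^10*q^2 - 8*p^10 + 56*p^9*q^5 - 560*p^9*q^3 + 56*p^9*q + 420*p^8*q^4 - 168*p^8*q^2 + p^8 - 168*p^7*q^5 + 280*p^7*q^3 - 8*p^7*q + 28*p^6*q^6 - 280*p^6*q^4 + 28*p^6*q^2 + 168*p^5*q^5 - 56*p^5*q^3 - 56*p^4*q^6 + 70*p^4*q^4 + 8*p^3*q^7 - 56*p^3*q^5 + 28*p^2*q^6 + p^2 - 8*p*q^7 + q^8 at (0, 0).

The Hessian of f at 0 is [[2, 0], [0, 0]] with rank 1, so corank 1. A Groebner basis of the Jacobian ideal J(f) in C{p,q} is {q^7, p}; counting standard monomials gives mu = 7. Corank 1: A-series; mu = 7 gives A_7.

Type A_7, Milnor number mu = 7.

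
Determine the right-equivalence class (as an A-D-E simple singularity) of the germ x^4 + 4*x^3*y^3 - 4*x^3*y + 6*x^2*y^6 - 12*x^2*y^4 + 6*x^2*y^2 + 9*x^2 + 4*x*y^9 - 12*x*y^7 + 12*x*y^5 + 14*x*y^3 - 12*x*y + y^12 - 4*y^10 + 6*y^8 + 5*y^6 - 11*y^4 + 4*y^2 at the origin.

The Hessian of f at 0 is [[18, -12], [-12, 8]] with rank 1, so corank 1. A Groebner basis of the Jacobian ideal J(f) in C{x,y} is {y^3, x - 2*y/3}; counting standard monomials gives mu = 3. Corank 1: A-series; mu = 3 gives A_3.

A3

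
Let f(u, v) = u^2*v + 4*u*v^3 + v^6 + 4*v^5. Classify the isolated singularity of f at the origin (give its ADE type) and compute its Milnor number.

Type D_7, Milnor number mu = 7.

The Hessian of f at 0 is [[0, 0], [0, 0]] with rank 0, so corank 2. A Groebner basis of the Jacobian ideal J(f) in C{u,v} is {u^3, u^2*v + 2*u^2/3 + 4*u*v^2/3, u*v/2 + v^3}; counting standard monomials gives mu = 7. Corank 2; j^3 = u^2*v has shape L^2 M (L != M), so D-series; mu = 7 gives D_7.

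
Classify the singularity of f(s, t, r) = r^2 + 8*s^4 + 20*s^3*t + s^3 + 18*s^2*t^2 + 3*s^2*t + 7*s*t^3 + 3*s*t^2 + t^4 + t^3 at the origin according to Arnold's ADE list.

The Hessian of f at 0 is [[0, 0, 0], [0, 0, 0], [0, 0, 2]] with rank 1, so corank 2. A Groebner basis of the Jacobian ideal J(f) in C{s,t,r} is {3*s^2/4 + 3*s*t/2 + t^4 - t^3/4 + 3*t^2/4, s^3 + 9*s^2/4 + 9*s*t/2 + t^3/4 + 9*t^2/4, s^2*t - 7*s^2/4 - 7*s*t/2 - 5*t^3/12 - 7*t^2/4, s^2 + s*t^2 + 2*s*t + 2*t^3/3 + t^2, r}; counting standard monomials gives mu = 7. Corank 2; j^3 = (s + t)^3 is a perfect cube, so E-series; the 4-jet and mu = 7 give E_7.

E_{7}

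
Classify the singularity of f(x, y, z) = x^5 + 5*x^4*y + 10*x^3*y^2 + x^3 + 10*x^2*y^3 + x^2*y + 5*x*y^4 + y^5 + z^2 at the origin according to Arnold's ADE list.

The Hessian of f at 0 is [[0, 0, 0], [0, 0, 0], [0, 0, 2]] with rank 1, so corank 2. A Groebner basis of the Jacobian ideal J(f) in C{x,y,z} is {-x*y/5 + y^4, x*y^2, x^2 + x*y, z}; counting standard monomials gives mu = 6. Corank 2; j^3 = x^2*(x + y) has shape L^2 M (L != M), so D-series; mu = 6 gives D_6.

D6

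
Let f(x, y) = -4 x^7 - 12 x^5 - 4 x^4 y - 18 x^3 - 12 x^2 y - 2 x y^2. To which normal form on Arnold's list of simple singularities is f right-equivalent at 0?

The Hessian of f at 0 has rank 0. Corank 2; j^3 = -2*x*(3*x + y)^2 has shape L^2 M (L != M), so D-series; mu = 8 gives D_8.

D8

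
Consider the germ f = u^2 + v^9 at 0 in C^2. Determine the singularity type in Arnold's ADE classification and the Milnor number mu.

Type A8, Milnor number mu = 8.

The Hessian of f at 0 is [[2, 0], [0, 0]] with rank 1, so corank 1. A Groebner basis of the Jacobian ideal J(f) in C{u,v} is {v^8, u}; counting standard monomials gives mu = 8. Corank 1: A-series; mu = 8 gives A_8.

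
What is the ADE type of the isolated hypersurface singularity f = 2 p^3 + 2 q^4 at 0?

The Hessian of f at 0 has rank 0. Corank 2; j^3 = 2*p^3 is a perfect cube, so E-series; the 4-jet and mu = 6 give E_6.

E_{6}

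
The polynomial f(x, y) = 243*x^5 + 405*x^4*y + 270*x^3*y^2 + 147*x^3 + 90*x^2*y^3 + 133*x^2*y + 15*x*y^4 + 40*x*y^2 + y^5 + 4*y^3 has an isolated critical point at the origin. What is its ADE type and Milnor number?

The Hessian of f at 0 has rank 0. Corank 2; j^3 = (3*x + y)*(7*x + 2*y)^2 has shape L^2 M (L != M), so D-series; mu = 6 gives D_6.

Type D_6, Milnor number mu = 6.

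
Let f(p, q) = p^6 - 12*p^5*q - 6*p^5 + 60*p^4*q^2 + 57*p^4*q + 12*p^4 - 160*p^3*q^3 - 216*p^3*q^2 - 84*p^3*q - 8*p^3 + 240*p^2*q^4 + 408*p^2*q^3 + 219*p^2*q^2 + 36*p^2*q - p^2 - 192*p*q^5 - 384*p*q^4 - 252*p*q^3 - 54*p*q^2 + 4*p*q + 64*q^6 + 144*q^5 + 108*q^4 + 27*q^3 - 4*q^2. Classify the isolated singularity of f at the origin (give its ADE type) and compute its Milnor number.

The Hessian of f at 0 has rank 1. Corank 1: A-series; mu = 2 gives A_2.

Type A_{2}, Milnor number mu = 2.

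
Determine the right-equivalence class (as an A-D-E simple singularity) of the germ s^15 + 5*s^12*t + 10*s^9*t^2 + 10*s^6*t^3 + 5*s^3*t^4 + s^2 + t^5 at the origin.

A4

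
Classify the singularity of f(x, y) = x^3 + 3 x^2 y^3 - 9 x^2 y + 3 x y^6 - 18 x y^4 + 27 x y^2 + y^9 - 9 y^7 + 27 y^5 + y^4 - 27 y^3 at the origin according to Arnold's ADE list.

The Hessian of f at 0 is [[0, 0], [0, 0]] with rank 0, so corank 2. A Groebner basis of the Jacobian ideal J(f) in C{x,y} is {y^3, x^2 - 6*x*y + 9*y^2}; counting standard monomials gives mu = 6. Corank 2; j^3 = (x - 3*y)^3 is a perfect cube, so E-series; the 4-jet and mu = 6 give E_6.

E_6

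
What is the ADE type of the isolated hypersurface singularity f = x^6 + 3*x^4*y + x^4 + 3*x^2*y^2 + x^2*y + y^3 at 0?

D4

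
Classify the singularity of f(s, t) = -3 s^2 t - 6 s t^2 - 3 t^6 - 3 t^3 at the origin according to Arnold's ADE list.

D7

The Hessian of f at 0 is [[0, 0], [0, 0]] with rank 0, so corank 2. A Groebner basis of the Jacobian ideal J(f) in C{s,t} is {s^2/6 + t^5 - t^2/6, s^3 + t^3, s*t + t^2}; counting standard monomials gives mu = 7. Corank 2; j^3 = -3*t*(s + t)^2 has shape L^2 M (L != M), so D-series; mu = 7 gives D_7.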